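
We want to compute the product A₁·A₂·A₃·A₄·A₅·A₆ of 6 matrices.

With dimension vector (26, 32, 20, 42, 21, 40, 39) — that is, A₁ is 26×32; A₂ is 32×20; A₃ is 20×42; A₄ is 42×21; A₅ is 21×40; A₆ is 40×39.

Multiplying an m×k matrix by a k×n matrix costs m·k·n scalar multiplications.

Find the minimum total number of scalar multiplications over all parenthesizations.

99254

Adjacent pairs: A₁A₂ = 26·32·20 = 16640; A₂A₃ = 32·20·42 = 26880; A₃A₄ = 20·42·21 = 17640; A₄A₅ = 42·21·40 = 35280; A₅A₆ = 21·40·39 = 32760.
Length 3: A₁..A₃: k=1: 0+26880+26·32·42=61824; k=2: 16640+0+26·20·42=38480 → min 38480 | A₂..A₄: k=2: 0+17640+32·20·21=31080; k=3: 26880+0+32·42·21=55104 → min 31080 | A₃..A₅: k=3: 0+35280+20·42·40=68880; k=4: 17640+0+20·21·40=34440 → min 34440 | A₄..A₆: k=4: 0+32760+42·21·39=67158; k=5: 35280+0+42·40·39=100800 → min 67158.
Length 4: A₁..A₄: k=1: 0+31080+26·32·21=48552; k=2: 16640+17640+26·20·21=45200; k=3: 38480+0+26·42·21=61412 → min 45200 | A₂..A₅: k=2: 0+34440+32·20·40=60040; k=3: 26880+35280+32·42·40=115920; k=4: 31080+0+32·21·40=57960 → min 57960 | A₃..A₆: k=3: 0+67158+20·42·39=99918; k=4: 17640+32760+20·21·39=66780; k=5: 34440+0+20·40·39=65640 → min 65640.
Length 5: A₁..A₅: k=1: 0+57960+26·32·40=91240; k=2: 16640+34440+26·20·40=71880; k=3: 38480+35280+26·42·40=117440; k=4: 45200+0+26·21·40=67040 → min 67040 | A₂..A₆: k=2: 0+65640+32·20·39=90600; k=3: 26880+67158+32·42·39=146454; k=4: 31080+32760+32·21·39=90048; k=5: 57960+0+32·40·39=107880 → min 90048.
Length 6: A₁..A₆: k=1: 0+90048+26·32·39=122496; k=2: 16640+65640+26·20·39=102560; k=3: 38480+67158+26·42·39=148226; k=4: 45200+32760+26·21·39=99254; k=5: 67040+0+26·40·39=107600 → min 99254.
Optimal order: (((A₁·A₂)·(A₃·A₄))·(A₅·A₆)) with cost 99254.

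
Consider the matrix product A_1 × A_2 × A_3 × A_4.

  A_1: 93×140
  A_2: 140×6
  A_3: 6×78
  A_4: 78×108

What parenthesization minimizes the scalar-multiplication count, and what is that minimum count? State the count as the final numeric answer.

Adjacent pairs: A_1A_2 = 93·140·6 = 78120; A_2A_3 = 140·6·78 = 65520; A_3A_4 = 6·78·108 = 50544.
Length 3: A_1..A_3: k=1: 0+65520+93·140·78=1081080; k=2: 78120+0+93·6·78=121644 → min 121644 | A_2..A_4: k=2: 0+50544+140·6·108=141264; k=3: 65520+0+140·78·108=1244880 → min 141264.
Length 4: A_1..A_4: k=1: 0+141264+93·140·108=1547424; k=2: 78120+50544+93·6·108=188928; k=3: 121644+0+93·78·108=905076 → min 188928.
Optimal parenthesization: ((A_1 × A_2) × (A_3 × A_4)) with cost 188928.

188928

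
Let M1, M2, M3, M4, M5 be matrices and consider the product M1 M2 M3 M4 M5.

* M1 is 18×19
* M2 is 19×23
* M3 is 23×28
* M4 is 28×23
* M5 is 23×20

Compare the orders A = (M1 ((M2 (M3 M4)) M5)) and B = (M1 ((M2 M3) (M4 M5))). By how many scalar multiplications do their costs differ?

2153

Order A = (M1 ((M2 (M3 M4)) M5)): (M3 M4): 23×28 by 28×23 → 23×23, cost 23·28·23 = 14812; (M2 (M3 M4)): 19×23 by 23×23 → 19×23, cost 19·23·23 = 10051; cumulative 24863; ((M2 (M3 M4)) M5): 19×23 by 23×20 → 19×20, cost 19·23·20 = 8740; cumulative 33603; (M1 ((M2 (M3 M4)) M5)): 18×19 by 19×20 → 18×20, cost 18·19·20 = 6840; cumulative 40443. Total 40443.
Order B = (M1 ((M2 M3) (M4 M5))): (M2 M3): 19×23 by 23×28 → 19×28, cost 19·23·28 = 12236; (M4 M5): 28×23 by 23×20 → 28×20, cost 28·23·20 = 12880; ((M2 M3) (M4 M5)): 19×28 by 28×20 → 19×20, cost 19·28·20 = 10640; cumulative 35756; (M1 ((M2 M3) (M4 M5))): 18×19 by 19×20 → 18×20, cost 18·19·20 = 6840; cumulative 42596. Total 42596.
Difference: |40443 − 42596| = 2153.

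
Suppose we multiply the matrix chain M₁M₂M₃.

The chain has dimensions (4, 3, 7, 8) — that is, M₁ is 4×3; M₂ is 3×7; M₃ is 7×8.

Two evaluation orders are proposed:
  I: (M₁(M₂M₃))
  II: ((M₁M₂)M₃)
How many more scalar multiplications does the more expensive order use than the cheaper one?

44

Order I = (M₁(M₂M₃)): (M₂M₃): 3×7 by 7×8 → 3×8, cost 3·7·8 = 168; (M₁(M₂M₃)): 4×3 by 3×8 → 4×8, cost 4·3·8 = 96; cumulative 264. Total 264.
Order II = ((M₁M₂)M₃): (M₁M₂): 4×3 by 3×7 → 4×7, cost 4·3·7 = 84; ((M₁M₂)M₃): 4×7 by 7×8 → 4×8, cost 4·7·8 = 224; cumulative 308. Total 308.
Difference: |264 − 308| = 44.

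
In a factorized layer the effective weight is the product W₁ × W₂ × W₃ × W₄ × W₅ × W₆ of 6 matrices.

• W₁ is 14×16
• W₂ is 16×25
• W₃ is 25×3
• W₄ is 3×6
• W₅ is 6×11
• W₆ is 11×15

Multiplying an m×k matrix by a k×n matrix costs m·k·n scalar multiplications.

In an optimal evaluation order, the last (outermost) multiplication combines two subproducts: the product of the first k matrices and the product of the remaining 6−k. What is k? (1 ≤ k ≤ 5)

Adjacent pairs: W₁W₂ = 14·16·25 = 5600; W₂W₃ = 16·25·3 = 1200; W₃W₄ = 25·3·6 = 450; W₄W₅ = 3·6·11 = 198; W₅W₆ = 6·11·15 = 990.
Length 3: W₁..W₃: k=1: 0+1200+14·16·3=1872; k=2: 5600+0+14·25·3=6650 → min 1872 | W₂..W₄: k=2: 0+450+16·25·6=2850; k=3: 1200+0+16·3·6=1488 → min 1488 | W₃..W₅: k=3: 0+198+25·3·11=1023; k=4: 450+0+25·6·11=2100 → min 1023 | W₄..W₆: k=4: 0+990+3·6·15=1260; k=5: 198+0+3·11·15=693 → min 693.
Length 4: W₁..W₄: k=1: 0+1488+14·16·6=2832; k=2: 5600+450+14·25·6=8150; k=3: 1872+0+14·3·6=2124 → min 2124 | W₂..W₅: k=2: 0+1023+16·25·11=5423; k=3: 1200+198+16·3·11=1926; k=4: 1488+0+16·6·11=2544 → min 1926 | W₃..W₆: k=3: 0+693+25·3·15=1818; k=4: 450+990+25·6·15=3690; k=5: 1023+0+25·11·15=5148 → min 1818.
Length 5: W₁..W₅: k=1: 0+1926+14·16·11=4390; k=2: 5600+1023+14·25·11=10473; k=3: 1872+198+14·3·11=2532; k=4: 2124+0+14·6·11=3048 → min 2532 | W₂..W₆: k=2: 0+1818+16·25·15=7818; k=3: 1200+693+16·3·15=2613; k=4: 1488+990+16·6·15=3918; k=5: 1926+0+16·11·15=4566 → min 2613.
Top-level splits: k=1: (W₁..W₁)·(W₂..W₆) → 0+2613+14·16·15 = 5973; k=2: (W₁..W₂)·(W₃..W₆) → 5600+1818+14·25·15 = 12668; k=3: (W₁..W₃)·(W₄..W₆) → 1872+693+14·3·15 = 3195; k=4: (W₁..W₄)·(W₅..W₆) → 2124+990+14·6·15 = 4374; k=5: (W₁..W₅)·(W₆..W₆) → 2532+0+14·11·15 = 4842.
Best split is after W₃, i.e. k = 3.

3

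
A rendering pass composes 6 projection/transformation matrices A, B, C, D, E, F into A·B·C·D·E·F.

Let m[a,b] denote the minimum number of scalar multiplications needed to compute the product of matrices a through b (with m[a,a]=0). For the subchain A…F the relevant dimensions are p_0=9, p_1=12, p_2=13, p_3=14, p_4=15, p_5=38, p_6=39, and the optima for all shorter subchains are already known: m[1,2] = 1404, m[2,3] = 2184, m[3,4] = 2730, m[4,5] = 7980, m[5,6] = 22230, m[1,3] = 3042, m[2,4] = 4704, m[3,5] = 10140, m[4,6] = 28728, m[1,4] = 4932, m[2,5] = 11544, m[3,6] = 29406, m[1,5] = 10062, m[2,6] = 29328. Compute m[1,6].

m[1,6] = min over k∈[1,5] of m[1,k]+m[k+1,6]+p_{0}·p_k·p_{6}.
k=1: 0 + 29328 + 9·12·39 = 33540; k=2: 1404 + 29406 + 9·13·39 = 35373; k=3: 3042 + 28728 + 9·14·39 = 36684; k=4: 4932 + 22230 + 9·15·39 = 32427; k=5: 10062 + 0 + 9·38·39 = 23400.
Minimum: 23400 at k=5.

23400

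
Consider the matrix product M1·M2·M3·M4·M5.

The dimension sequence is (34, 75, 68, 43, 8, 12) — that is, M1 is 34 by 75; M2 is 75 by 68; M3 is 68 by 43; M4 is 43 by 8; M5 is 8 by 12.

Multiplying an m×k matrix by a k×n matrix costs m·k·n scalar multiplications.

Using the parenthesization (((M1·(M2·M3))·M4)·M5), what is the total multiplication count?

(M2·M3): 75×68 by 68×43 → 75×43, cost 75·68·43 = 219300
(M1·(M2·M3)): 34×75 by 75×43 → 34×43, cost 34·75·43 = 109650; cumulative 328950
((M1·(M2·M3))·M4): 34×43 by 43×8 → 34×8, cost 34·43·8 = 11696; cumulative 340646
(((M1·(M2·M3))·M4)·M5): 34×8 by 8×12 → 34×12, cost 34·8·12 = 3264; cumulative 343910
Total: 343910 scalar multiplications.

343910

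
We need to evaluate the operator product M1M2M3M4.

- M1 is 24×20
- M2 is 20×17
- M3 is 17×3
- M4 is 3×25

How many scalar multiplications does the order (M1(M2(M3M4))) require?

21775

(M3M4): 17×3 by 3×25 → 17×25, cost 17·3·25 = 1275
(M2(M3M4)): 20×17 by 17×25 → 20×25, cost 20·17·25 = 8500; cumulative 9775
(M1(M2(M3M4))): 24×20 by 20×25 → 24×25, cost 24·20·25 = 12000; cumulative 21775
Total: 21775 scalar multiplications.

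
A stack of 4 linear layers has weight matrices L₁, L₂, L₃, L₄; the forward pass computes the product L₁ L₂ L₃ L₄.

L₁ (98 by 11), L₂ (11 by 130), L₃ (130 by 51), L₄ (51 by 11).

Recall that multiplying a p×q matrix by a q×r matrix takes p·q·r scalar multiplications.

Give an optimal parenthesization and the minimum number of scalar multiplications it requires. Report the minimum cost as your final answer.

Adjacent pairs: L₁L₂ = 98·11·130 = 140140; L₂L₃ = 11·130·51 = 72930; L₃L₄ = 130·51·11 = 72930.
Length 3: L₁..L₃: k=1: 0+72930+98·11·51=127908; k=2: 140140+0+98·130·51=789880 → min 127908 | L₂..L₄: k=2: 0+72930+11·130·11=88660; k=3: 72930+0+11·51·11=79101 → min 79101.
Length 4: L₁..L₄: k=1: 0+79101+98·11·11=90959; k=2: 140140+72930+98·130·11=353210; k=3: 127908+0+98·51·11=182886 → min 90959.
Optimal parenthesization: (L₁ ((L₂ L₃) L₄)) with cost 90959.

90959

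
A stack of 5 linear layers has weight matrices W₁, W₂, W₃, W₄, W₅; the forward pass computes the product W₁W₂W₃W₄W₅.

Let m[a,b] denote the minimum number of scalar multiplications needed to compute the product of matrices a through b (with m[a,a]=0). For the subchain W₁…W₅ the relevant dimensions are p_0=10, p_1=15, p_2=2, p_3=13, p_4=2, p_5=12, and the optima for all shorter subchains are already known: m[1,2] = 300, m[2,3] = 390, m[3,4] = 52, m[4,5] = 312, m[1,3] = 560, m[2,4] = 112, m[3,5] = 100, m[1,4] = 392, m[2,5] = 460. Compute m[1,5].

m[1,5] = min over k∈[1,4] of m[1,k]+m[k+1,5]+p_{0}·p_k·p_{5}.
k=1: 0 + 460 + 10·15·12 = 2260; k=2: 300 + 100 + 10·2·12 = 640; k=3: 560 + 312 + 10·13·12 = 2432; k=4: 392 + 0 + 10·2·12 = 632.
Minimum: 632 at k=4.

632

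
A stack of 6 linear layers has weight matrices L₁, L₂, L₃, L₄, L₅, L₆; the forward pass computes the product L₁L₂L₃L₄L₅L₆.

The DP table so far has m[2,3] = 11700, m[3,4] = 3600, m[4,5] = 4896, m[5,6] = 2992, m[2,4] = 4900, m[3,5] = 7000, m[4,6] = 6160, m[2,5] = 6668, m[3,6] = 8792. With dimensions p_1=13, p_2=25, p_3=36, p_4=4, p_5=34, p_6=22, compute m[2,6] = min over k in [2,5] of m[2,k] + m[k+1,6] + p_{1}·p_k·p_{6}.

9036

m[2,6] = min over k∈[2,5] of m[2,k]+m[k+1,6]+p_{1}·p_k·p_{6}.
k=2: 0 + 8792 + 13·25·22 = 15942; k=3: 11700 + 6160 + 13·36·22 = 28156; k=4: 4900 + 2992 + 13·4·22 = 9036; k=5: 6668 + 0 + 13·34·22 = 16392.
Minimum: 9036 at k=4.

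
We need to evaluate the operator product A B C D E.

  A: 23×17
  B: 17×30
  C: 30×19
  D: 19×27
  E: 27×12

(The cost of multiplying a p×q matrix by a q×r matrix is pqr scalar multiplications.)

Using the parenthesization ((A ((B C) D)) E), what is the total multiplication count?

36420

(B C): 17×30 by 30×19 → 17×19, cost 17·30·19 = 9690
((B C) D): 17×19 by 19×27 → 17×27, cost 17·19·27 = 8721; cumulative 18411
(A ((B C) D)): 23×17 by 17×27 → 23×27, cost 23·17·27 = 10557; cumulative 28968
((A ((B C) D)) E): 23×27 by 27×12 → 23×12, cost 23·27·12 = 7452; cumulative 36420
Total: 36420 scalar multiplications.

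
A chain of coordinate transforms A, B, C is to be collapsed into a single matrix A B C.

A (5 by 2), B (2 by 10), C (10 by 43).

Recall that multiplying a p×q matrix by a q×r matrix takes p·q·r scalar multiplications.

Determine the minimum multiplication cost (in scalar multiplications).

1290

Order (A (B C)): (B C): 2×10 by 10×43 → 2×43, cost 2·10·43 = 860; (A (B C)): 5×2 by 2×43 → 5×43, cost 5·2·43 = 430; cumulative 1290. Total 1290.
Order ((A B) C): (A B): 5×2 by 2×10 → 5×10, cost 5·2·10 = 100; ((A B) C): 5×10 by 10×43 → 5×43, cost 5·10·43 = 2150; cumulative 2250. Total 2250.
Minimum: 1290.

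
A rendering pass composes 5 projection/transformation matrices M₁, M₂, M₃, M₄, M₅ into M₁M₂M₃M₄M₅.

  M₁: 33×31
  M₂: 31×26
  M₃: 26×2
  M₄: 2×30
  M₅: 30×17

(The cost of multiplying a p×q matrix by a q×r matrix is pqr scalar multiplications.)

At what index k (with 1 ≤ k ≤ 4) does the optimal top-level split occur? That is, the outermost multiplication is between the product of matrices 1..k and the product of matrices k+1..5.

Adjacent pairs: M₁M₂ = 33·31·26 = 26598; M₂M₃ = 31·26·2 = 1612; M₃M₄ = 26·2·30 = 1560; M₄M₅ = 2·30·17 = 1020.
Length 3: M₁..M₃: k=1: 0+1612+33·31·2=3658; k=2: 26598+0+33·26·2=28314 → min 3658 | M₂..M₄: k=2: 0+1560+31·26·30=25740; k=3: 1612+0+31·2·30=3472 → min 3472 | M₃..M₅: k=3: 0+1020+26·2·17=1904; k=4: 1560+0+26·30·17=14820 → min 1904.
Length 4: M₁..M₄: k=1: 0+3472+33·31·30=34162; k=2: 26598+1560+33·26·30=53898; k=3: 3658+0+33·2·30=5638 → min 5638 | M₂..M₅: k=2: 0+1904+31·26·17=15606; k=3: 1612+1020+31·2·17=3686; k=4: 3472+0+31·30·17=19282 → min 3686.
Top-level splits: k=1: (M₁..M₁)·(M₂..M₅) → 0+3686+33·31·17 = 21077; k=2: (M₁..M₂)·(M₃..M₅) → 26598+1904+33·26·17 = 43088; k=3: (M₁..M₃)·(M₄..M₅) → 3658+1020+33·2·17 = 5800; k=4: (M₁..M₄)·(M₅..M₅) → 5638+0+33·30·17 = 22468.
Best split is after M₃, i.e. k = 3.

3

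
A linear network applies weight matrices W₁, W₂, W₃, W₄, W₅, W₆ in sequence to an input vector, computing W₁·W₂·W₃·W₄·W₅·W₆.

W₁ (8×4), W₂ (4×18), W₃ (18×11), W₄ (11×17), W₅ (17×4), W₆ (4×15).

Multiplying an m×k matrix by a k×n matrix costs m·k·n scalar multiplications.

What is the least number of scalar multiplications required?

Adjacent pairs: W₁W₂ = 8·4·18 = 576; W₂W₃ = 4·18·11 = 792; W₃W₄ = 18·11·17 = 3366; W₄W₅ = 11·17·4 = 748; W₅W₆ = 17·4·15 = 1020.
Length 3: W₁..W₃: k=1: 0+792+8·4·11=1144; k=2: 576+0+8·18·11=2160 → min 1144 | W₂..W₄: k=2: 0+3366+4·18·17=4590; k=3: 792+0+4·11·17=1540 → min 1540 | W₃..W₅: k=3: 0+748+18·11·4=1540; k=4: 3366+0+18·17·4=4590 → min 1540 | W₄..W₆: k=4: 0+1020+11·17·15=3825; k=5: 748+0+11·4·15=1408 → min 1408.
Length 4: W₁..W₄: k=1: 0+1540+8·4·17=2084; k=2: 576+3366+8·18·17=6390; k=3: 1144+0+8·11·17=2640 → min 2084 | W₂..W₅: k=2: 0+1540+4·18·4=1828; k=3: 792+748+4·11·4=1716; k=4: 1540+0+4·17·4=1812 → min 1716 | W₃..W₆: k=3: 0+1408+18·11·15=4378; k=4: 3366+1020+18·17·15=8976; k=5: 1540+0+18·4·15=2620 → min 2620.
Length 5: W₁..W₅: k=1: 0+1716+8·4·4=1844; k=2: 576+1540+8·18·4=2692; k=3: 1144+748+8·11·4=2244; k=4: 2084+0+8·17·4=2628 → min 1844 | W₂..W₆: k=2: 0+2620+4·18·15=3700; k=3: 792+1408+4·11·15=2860; k=4: 1540+1020+4·17·15=3580; k=5: 1716+0+4·4·15=1956 → min 1956.
Length 6: W₁..W₆: k=1: 0+1956+8·4·15=2436; k=2: 576+2620+8·18·15=5356; k=3: 1144+1408+8·11·15=3872; k=4: 2084+1020+8·17·15=5144; k=5: 1844+0+8·4·15=2324 → min 2324.
Optimal order: ((W₁·((W₂·W₃)·(W₄·W₅)))·W₆) with cost 2324.

2324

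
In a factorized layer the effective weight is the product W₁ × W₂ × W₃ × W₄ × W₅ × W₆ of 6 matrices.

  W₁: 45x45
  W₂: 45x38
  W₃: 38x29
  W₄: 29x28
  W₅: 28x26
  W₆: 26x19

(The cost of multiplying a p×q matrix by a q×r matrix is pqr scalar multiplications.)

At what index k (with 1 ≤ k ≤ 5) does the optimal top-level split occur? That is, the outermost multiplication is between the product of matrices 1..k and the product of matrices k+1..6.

1

Adjacent pairs: W₁W₂ = 45·45·38 = 76950; W₂W₃ = 45·38·29 = 49590; W₃W₄ = 38·29·28 = 30856; W₄W₅ = 29·28·26 = 21112; W₅W₆ = 28·26·19 = 13832.
Length 3: W₁..W₃: k=1: 0+49590+45·45·29=108315; k=2: 76950+0+45·38·29=126540 → min 108315 | W₂..W₄: k=2: 0+30856+45·38·28=78736; k=3: 49590+0+45·29·28=86130 → min 78736 | W₃..W₅: k=3: 0+21112+38·29·26=49764; k=4: 30856+0+38·28·26=58520 → min 49764 | W₄..W₆: k=4: 0+13832+29·28·19=29260; k=5: 21112+0+29·26·19=35438 → min 29260.
Length 4: W₁..W₄: k=1: 0+78736+45·45·28=135436; k=2: 76950+30856+45·38·28=155686; k=3: 108315+0+45·29·28=144855 → min 135436 | W₂..W₅: k=2: 0+49764+45·38·26=94224; k=3: 49590+21112+45·29·26=104632; k=4: 78736+0+45·28·26=111496 → min 94224 | W₃..W₆: k=3: 0+29260+38·29·19=50198; k=4: 30856+13832+38·28·19=64904; k=5: 49764+0+38·26·19=68536 → min 50198.
Length 5: W₁..W₅: k=1: 0+94224+45·45·26=146874; k=2: 76950+49764+45·38·26=171174; k=3: 108315+21112+45·29·26=163357; k=4: 135436+0+45·28·26=168196 → min 146874 | W₂..W₆: k=2: 0+50198+45·38·19=82688; k=3: 49590+29260+45·29·19=103645; k=4: 78736+13832+45·28·19=116508; k=5: 94224+0+45·26·19=116454 → min 82688.
Top-level splits: k=1: (W₁..W₁)·(W₂..W₆) → 0+82688+45·45·19 = 121163; k=2: (W₁..W₂)·(W₃..W₆) → 76950+50198+45·38·19 = 159638; k=3: (W₁..W₃)·(W₄..W₆) → 108315+29260+45·29·19 = 162370; k=4: (W₁..W₄)·(W₅..W₆) → 135436+13832+45·28·19 = 173208; k=5: (W₁..W₅)·(W₆..W₆) → 146874+0+45·26·19 = 169104.
Best split is after W₁, i.e. k = 1.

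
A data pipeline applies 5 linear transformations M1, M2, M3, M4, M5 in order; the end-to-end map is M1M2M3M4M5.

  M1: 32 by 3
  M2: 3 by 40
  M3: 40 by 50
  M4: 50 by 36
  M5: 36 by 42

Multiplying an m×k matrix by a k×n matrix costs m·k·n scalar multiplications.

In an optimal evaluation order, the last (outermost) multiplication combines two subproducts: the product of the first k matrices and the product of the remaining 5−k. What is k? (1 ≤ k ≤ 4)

1

Adjacent pairs: M1M2 = 32·3·40 = 3840; M2M3 = 3·40·50 = 6000; M3M4 = 40·50·36 = 72000; M4M5 = 50·36·42 = 75600.
Length 3: M1..M3: k=1: 0+6000+32·3·50=10800; k=2: 3840+0+32·40·50=67840 → min 10800 | M2..M4: k=2: 0+72000+3·40·36=76320; k=3: 6000+0+3·50·36=11400 → min 11400 | M3..M5: k=3: 0+75600+40·50·42=159600; k=4: 72000+0+40·36·42=132480 → min 132480.
Length 4: M1..M4: k=1: 0+11400+32·3·36=14856; k=2: 3840+72000+32·40·36=121920; k=3: 10800+0+32·50·36=68400 → min 14856 | M2..M5: k=2: 0+132480+3·40·42=137520; k=3: 6000+75600+3·50·42=87900; k=4: 11400+0+3·36·42=15936 → min 15936.
Top-level splits: k=1: (M1..M1)·(M2..M5) → 0+15936+32·3·42 = 19968; k=2: (M1..M2)·(M3..M5) → 3840+132480+32·40·42 = 190080; k=3: (M1..M3)·(M4..M5) → 10800+75600+32·50·42 = 153600; k=4: (M1..M4)·(M5..M5) → 14856+0+32·36·42 = 63240.
Best split is after M1, i.e. k = 1.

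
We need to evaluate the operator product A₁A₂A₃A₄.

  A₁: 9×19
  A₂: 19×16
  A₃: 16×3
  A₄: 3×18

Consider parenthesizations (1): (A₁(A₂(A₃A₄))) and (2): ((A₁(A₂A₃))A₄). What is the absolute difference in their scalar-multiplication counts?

Order (1) = (A₁(A₂(A₃A₄))): (A₃A₄): 16×3 by 3×18 → 16×18, cost 16·3·18 = 864; (A₂(A₃A₄)): 19×16 by 16×18 → 19×18, cost 19·16·18 = 5472; cumulative 6336; (A₁(A₂(A₃A₄))): 9×19 by 19×18 → 9×18, cost 9·19·18 = 3078; cumulative 9414. Total 9414.
Order (2) = ((A₁(A₂A₃))A₄): (A₂A₃): 19×16 by 16×3 → 19×3, cost 19·16·3 = 912; (A₁(A₂A₃)): 9×19 by 19×3 → 9×3, cost 9·19·3 = 513; cumulative 1425; ((A₁(A₂A₃))A₄): 9×3 by 3×18 → 9×18, cost 9·3·18 = 486; cumulative 1911. Total 1911.
Difference: |9414 − 1911| = 7503.

7503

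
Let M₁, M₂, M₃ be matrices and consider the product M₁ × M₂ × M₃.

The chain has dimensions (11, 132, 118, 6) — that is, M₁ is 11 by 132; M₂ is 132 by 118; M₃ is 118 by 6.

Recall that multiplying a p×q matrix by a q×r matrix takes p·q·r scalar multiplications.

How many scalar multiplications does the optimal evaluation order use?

102168

Order (M₁ × (M₂ × M₃)): (M₂ × M₃): 132×118 by 118×6 → 132×6, cost 132·118·6 = 93456; (M₁ × (M₂ × M₃)): 11×132 by 132×6 → 11×6, cost 11·132·6 = 8712; cumulative 102168. Total 102168.
Order ((M₁ × M₂) × M₃): (M₁ × M₂): 11×132 by 132×118 → 11×118, cost 11·132·118 = 171336; ((M₁ × M₂) × M₃): 11×118 by 118×6 → 11×6, cost 11·118·6 = 7788; cumulative 179124. Total 179124.
Minimum: 102168.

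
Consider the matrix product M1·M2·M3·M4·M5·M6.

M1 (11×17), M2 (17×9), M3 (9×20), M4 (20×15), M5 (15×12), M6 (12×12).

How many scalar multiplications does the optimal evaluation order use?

8487

Adjacent pairs: M1M2 = 11·17·9 = 1683; M2M3 = 17·9·20 = 3060; M3M4 = 9·20·15 = 2700; M4M5 = 20·15·12 = 3600; M5M6 = 15·12·12 = 2160.
Length 3: M1..M3: k=1: 0+3060+11·17·20=6800; k=2: 1683+0+11·9·20=3663 → min 3663 | M2..M4: k=2: 0+2700+17·9·15=4995; k=3: 3060+0+17·20·15=8160 → min 4995 | M3..M5: k=3: 0+3600+9·20·12=5760; k=4: 2700+0+9·15·12=4320 → min 4320 | M4..M6: k=4: 0+2160+20·15·12=5760; k=5: 3600+0+20·12·12=6480 → min 5760.
Length 4: M1..M4: k=1: 0+4995+11·17·15=7800; k=2: 1683+2700+11·9·15=5868; k=3: 3663+0+11·20·15=6963 → min 5868 | M2..M5: k=2: 0+4320+17·9·12=6156; k=3: 3060+3600+17·20·12=10740; k=4: 4995+0+17·15·12=8055 → min 6156 | M3..M6: k=3: 0+5760+9·20·12=7920; k=4: 2700+2160+9·15·12=6480; k=5: 4320+0+9·12·12=5616 → min 5616.
Length 5: M1..M5: k=1: 0+6156+11·17·12=8400; k=2: 1683+4320+11·9·12=7191; k=3: 3663+3600+11·20·12=9903; k=4: 5868+0+11·15·12=7848 → min 7191 | M2..M6: k=2: 0+5616+17·9·12=7452; k=3: 3060+5760+17·20·12=12900; k=4: 4995+2160+17·15·12=10215; k=5: 6156+0+17·12·12=8604 → min 7452.
Length 6: M1..M6: k=1: 0+7452+11·17·12=9696; k=2: 1683+5616+11·9·12=8487; k=3: 3663+5760+11·20·12=12063; k=4: 5868+2160+11·15·12=10008; k=5: 7191+0+11·12·12=8775 → min 8487.
Optimal order: ((M1·M2)·(((M3·M4)·M5)·M6)) with cost 8487.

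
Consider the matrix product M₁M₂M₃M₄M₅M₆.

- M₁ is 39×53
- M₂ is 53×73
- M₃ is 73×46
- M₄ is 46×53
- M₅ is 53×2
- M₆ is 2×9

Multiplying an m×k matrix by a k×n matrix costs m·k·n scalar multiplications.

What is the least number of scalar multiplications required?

24166

Adjacent pairs: M₁M₂ = 39·53·73 = 150891; M₂M₃ = 53·73·46 = 177974; M₃M₄ = 73·46·53 = 177974; M₄M₅ = 46·53·2 = 4876; M₅M₆ = 53·2·9 = 954.
Length 3: M₁..M₃: k=1: 0+177974+39·53·46=273056; k=2: 150891+0+39·73·46=281853 → min 273056 | M₂..M₄: k=2: 0+177974+53·73·53=383031; k=3: 177974+0+53·46·53=307188 → min 307188 | M₃..M₅: k=3: 0+4876+73·46·2=11592; k=4: 177974+0+73·53·2=185712 → min 11592 | M₄..M₆: k=4: 0+954+46·53·9=22896; k=5: 4876+0+46·2·9=5704 → min 5704.
Length 4: M₁..M₄: k=1: 0+307188+39·53·53=416739; k=2: 150891+177974+39·73·53=479756; k=3: 273056+0+39·46·53=368138 → min 368138 | M₂..M₅: k=2: 0+11592+53·73·2=19330; k=3: 177974+4876+53·46·2=187726; k=4: 307188+0+53·53·2=312806 → min 19330 | M₃..M₆: k=3: 0+5704+73·46·9=35926; k=4: 177974+954+73·53·9=213749; k=5: 11592+0+73·2·9=12906 → min 12906.
Length 5: M₁..M₅: k=1: 0+19330+39·53·2=23464; k=2: 150891+11592+39·73·2=168177; k=3: 273056+4876+39·46·2=281520; k=4: 368138+0+39·53·2=372272 → min 23464 | M₂..M₆: k=2: 0+12906+53·73·9=47727; k=3: 177974+5704+53·46·9=205620; k=4: 307188+954+53·53·9=333423; k=5: 19330+0+53·2·9=20284 → min 20284.
Length 6: M₁..M₆: k=1: 0+20284+39·53·9=38887; k=2: 150891+12906+39·73·9=189420; k=3: 273056+5704+39·46·9=294906; k=4: 368138+954+39·53·9=387695; k=5: 23464+0+39·2·9=24166 → min 24166.
Optimal order: ((M₁(M₂(M₃(M₄M₅))))M₆) with cost 24166.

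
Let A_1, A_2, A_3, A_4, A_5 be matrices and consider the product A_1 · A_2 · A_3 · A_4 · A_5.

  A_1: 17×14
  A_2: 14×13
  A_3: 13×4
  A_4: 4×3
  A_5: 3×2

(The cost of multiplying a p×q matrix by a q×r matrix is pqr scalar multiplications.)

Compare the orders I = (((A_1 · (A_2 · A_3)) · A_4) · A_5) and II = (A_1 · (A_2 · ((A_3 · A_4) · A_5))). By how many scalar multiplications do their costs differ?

Order I = (((A_1 · (A_2 · A_3)) · A_4) · A_5): (A_2 · A_3): 14×13 by 13×4 → 14×4, cost 14·13·4 = 728; (A_1 · (A_2 · A_3)): 17×14 by 14×4 → 17×4, cost 17·14·4 = 952; cumulative 1680; ((A_1 · (A_2 · A_3)) · A_4): 17×4 by 4×3 → 17×3, cost 17·4·3 = 204; cumulative 1884; (((A_1 · (A_2 · A_3)) · A_4) · A_5): 17×3 by 3×2 → 17×2, cost 17·3·2 = 102; cumulative 1986. Total 1986.
Order II = (A_1 · (A_2 · ((A_3 · A_4) · A_5))): (A_3 · A_4): 13×4 by 4×3 → 13×3, cost 13·4·3 = 156; ((A_3 · A_4) · A_5): 13×3 by 3×2 → 13×2, cost 13·3·2 = 78; cumulative 234; (A_2 · ((A_3 · A_4) · A_5)): 14×13 by 13×2 → 14×2, cost 14·13·2 = 364; cumulative 598; (A_1 · (A_2 · ((A_3 · A_4) · A_5))): 17×14 by 14×2 → 17×2, cost 17·14·2 = 476; cumulative 1074. Total 1074.
Difference: |1986 − 1074| = 912.

912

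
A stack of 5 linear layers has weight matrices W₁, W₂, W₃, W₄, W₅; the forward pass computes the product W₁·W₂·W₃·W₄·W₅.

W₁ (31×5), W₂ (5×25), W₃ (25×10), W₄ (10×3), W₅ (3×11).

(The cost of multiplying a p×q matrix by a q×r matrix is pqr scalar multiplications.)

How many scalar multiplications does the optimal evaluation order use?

Adjacent pairs: W₁W₂ = 31·5·25 = 3875; W₂W₃ = 5·25·10 = 1250; W₃W₄ = 25·10·3 = 750; W₄W₅ = 10·3·11 = 330.
Length 3: W₁..W₃: k=1: 0+1250+31·5·10=2800; k=2: 3875+0+31·25·10=11625 → min 2800 | W₂..W₄: k=2: 0+750+5·25·3=1125; k=3: 1250+0+5·10·3=1400 → min 1125 | W₃..W₅: k=3: 0+330+25·10·11=3080; k=4: 750+0+25·3·11=1575 → min 1575.
Length 4: W₁..W₄: k=1: 0+1125+31·5·3=1590; k=2: 3875+750+31·25·3=6950; k=3: 2800+0+31·10·3=3730 → min 1590 | W₂..W₅: k=2: 0+1575+5·25·11=2950; k=3: 1250+330+5·10·11=2130; k=4: 1125+0+5·3·11=1290 → min 1290.
Length 5: W₁..W₅: k=1: 0+1290+31·5·11=2995; k=2: 3875+1575+31·25·11=13975; k=3: 2800+330+31·10·11=6540; k=4: 1590+0+31·3·11=2613 → min 2613.
Optimal order: ((W₁·(W₂·(W₃·W₄)))·W₅) with cost 2613.

2613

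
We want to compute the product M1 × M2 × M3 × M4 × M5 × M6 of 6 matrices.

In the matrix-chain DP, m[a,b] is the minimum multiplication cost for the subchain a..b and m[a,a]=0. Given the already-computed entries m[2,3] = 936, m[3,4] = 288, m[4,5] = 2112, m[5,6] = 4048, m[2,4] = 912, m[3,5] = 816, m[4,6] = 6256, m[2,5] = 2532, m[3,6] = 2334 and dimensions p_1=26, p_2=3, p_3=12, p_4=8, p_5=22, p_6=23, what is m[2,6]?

m[2,6] = min over k∈[2,5] of m[2,k]+m[k+1,6]+p_{1}·p_k·p_{6}.
k=2: 0 + 2334 + 26·3·23 = 4128; k=3: 936 + 6256 + 26·12·23 = 14368; k=4: 912 + 4048 + 26·8·23 = 9744; k=5: 2532 + 0 + 26·22·23 = 15688.
Minimum: 4128 at k=2.

4128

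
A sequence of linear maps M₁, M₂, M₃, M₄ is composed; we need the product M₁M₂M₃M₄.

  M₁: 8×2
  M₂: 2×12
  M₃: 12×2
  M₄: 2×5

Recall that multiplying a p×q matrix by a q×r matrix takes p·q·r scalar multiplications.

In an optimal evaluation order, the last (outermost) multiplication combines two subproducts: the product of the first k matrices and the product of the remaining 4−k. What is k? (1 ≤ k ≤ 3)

1

Adjacent pairs: M₁M₂ = 8·2·12 = 192; M₂M₃ = 2·12·2 = 48; M₃M₄ = 12·2·5 = 120.
Length 3: M₁..M₃: k=1: 0+48+8·2·2=80; k=2: 192+0+8·12·2=384 → min 80 | M₂..M₄: k=2: 0+120+2·12·5=240; k=3: 48+0+2·2·5=68 → min 68.
Top-level splits: k=1: (M₁..M₁)·(M₂..M₄) → 0+68+8·2·5 = 148; k=2: (M₁..M₂)·(M₃..M₄) → 192+120+8·12·5 = 792; k=3: (M₁..M₃)·(M₄..M₄) → 80+0+8·2·5 = 160.
Best split is after M₁, i.e. k = 1.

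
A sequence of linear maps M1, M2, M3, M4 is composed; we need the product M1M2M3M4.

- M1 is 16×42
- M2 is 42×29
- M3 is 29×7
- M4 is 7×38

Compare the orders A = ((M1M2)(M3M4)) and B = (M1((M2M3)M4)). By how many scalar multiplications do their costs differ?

400

Order A = ((M1M2)(M3M4)): (M1M2): 16×42 by 42×29 → 16×29, cost 16·42·29 = 19488; (M3M4): 29×7 by 7×38 → 29×38, cost 29·7·38 = 7714; ((M1M2)(M3M4)): 16×29 by 29×38 → 16×38, cost 16·29·38 = 17632; cumulative 44834. Total 44834.
Order B = (M1((M2M3)M4)): (M2M3): 42×29 by 29×7 → 42×7, cost 42·29·7 = 8526; ((M2M3)M4): 42×7 by 7×38 → 42×38, cost 42·7·38 = 11172; cumulative 19698; (M1((M2M3)M4)): 16×42 by 42×38 → 16×38, cost 16·42·38 = 25536; cumulative 45234. Total 45234.
Difference: |44834 − 45234| = 400.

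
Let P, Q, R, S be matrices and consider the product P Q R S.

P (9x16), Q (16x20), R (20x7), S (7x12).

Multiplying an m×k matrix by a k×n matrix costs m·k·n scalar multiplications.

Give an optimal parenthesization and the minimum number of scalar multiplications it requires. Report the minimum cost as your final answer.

Adjacent pairs: PQ = 9·16·20 = 2880; QR = 16·20·7 = 2240; RS = 20·7·12 = 1680.
Length 3: P..R: k=1: 0+2240+9·16·7=3248; k=2: 2880+0+9·20·7=4140 → min 3248 | Q..S: k=2: 0+1680+16·20·12=5520; k=3: 2240+0+16·7·12=3584 → min 3584.
Length 4: P..S: k=1: 0+3584+9·16·12=5312; k=2: 2880+1680+9·20·12=6720; k=3: 3248+0+9·7·12=4004 → min 4004.
Optimal parenthesization: ((P (Q R)) S) with cost 4004.

4004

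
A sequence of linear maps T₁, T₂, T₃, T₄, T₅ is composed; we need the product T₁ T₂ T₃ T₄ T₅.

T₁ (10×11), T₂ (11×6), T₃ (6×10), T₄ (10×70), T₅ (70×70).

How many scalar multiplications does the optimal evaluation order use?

Adjacent pairs: T₁T₂ = 10·11·6 = 660; T₂T₃ = 11·6·10 = 660; T₃T₄ = 6·10·70 = 4200; T₄T₅ = 10·70·70 = 49000.
Length 3: T₁..T₃: k=1: 0+660+10·11·10=1760; k=2: 660+0+10·6·10=1260 → min 1260 | T₂..T₄: k=2: 0+4200+11·6·70=8820; k=3: 660+0+11·10·70=8360 → min 8360 | T₃..T₅: k=3: 0+49000+6·10·70=53200; k=4: 4200+0+6·70·70=33600 → min 33600.
Length 4: T₁..T₄: k=1: 0+8360+10·11·70=16060; k=2: 660+4200+10·6·70=9060; k=3: 1260+0+10·10·70=8260 → min 8260 | T₂..T₅: k=2: 0+33600+11·6·70=38220; k=3: 660+49000+11·10·70=57360; k=4: 8360+0+11·70·70=62260 → min 38220.
Length 5: T₁..T₅: k=1: 0+38220+10·11·70=45920; k=2: 660+33600+10·6·70=38460; k=3: 1260+49000+10·10·70=57260; k=4: 8260+0+10·70·70=57260 → min 38460.
Optimal order: ((T₁ T₂) ((T₃ T₄) T₅)) with cost 38460.

38460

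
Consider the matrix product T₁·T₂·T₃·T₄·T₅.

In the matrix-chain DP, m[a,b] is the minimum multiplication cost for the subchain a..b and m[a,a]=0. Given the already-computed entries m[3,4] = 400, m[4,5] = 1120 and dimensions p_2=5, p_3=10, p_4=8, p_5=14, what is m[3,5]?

960

m[3,5] = min over k∈[3,4] of m[3,k]+m[k+1,5]+p_{2}·p_k·p_{5}.
k=3: 0 + 1120 + 5·10·14 = 1820; k=4: 400 + 0 + 5·8·14 = 960.
Minimum: 960 at k=4.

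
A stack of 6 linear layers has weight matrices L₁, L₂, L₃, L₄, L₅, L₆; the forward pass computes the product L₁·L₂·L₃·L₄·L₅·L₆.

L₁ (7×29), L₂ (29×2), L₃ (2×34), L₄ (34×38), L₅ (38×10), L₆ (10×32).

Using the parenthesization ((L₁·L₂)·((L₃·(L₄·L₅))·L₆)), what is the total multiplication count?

15094

(L₁·L₂): 7×29 by 29×2 → 7×2, cost 7·29·2 = 406
(L₄·L₅): 34×38 by 38×10 → 34×10, cost 34·38·10 = 12920
(L₃·(L₄·L₅)): 2×34 by 34×10 → 2×10, cost 2·34·10 = 680; cumulative 13600
((L₃·(L₄·L₅))·L₆): 2×10 by 10×32 → 2×32, cost 2·10·32 = 640; cumulative 14240
((L₁·L₂)·((L₃·(L₄·L₅))·L₆)): 7×2 by 2×32 → 7×32, cost 7·2·32 = 448; cumulative 15094
Total: 15094 scalar multiplications.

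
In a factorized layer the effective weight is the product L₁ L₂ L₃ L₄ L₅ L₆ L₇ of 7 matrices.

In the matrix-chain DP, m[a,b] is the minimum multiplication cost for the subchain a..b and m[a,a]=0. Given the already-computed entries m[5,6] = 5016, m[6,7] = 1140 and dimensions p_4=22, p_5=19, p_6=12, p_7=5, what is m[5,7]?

m[5,7] = min over k∈[5,6] of m[5,k]+m[k+1,7]+p_{4}·p_k·p_{7}.
k=5: 0 + 1140 + 22·19·5 = 3230; k=6: 5016 + 0 + 22·12·5 = 6336.
Minimum: 3230 at k=5.

3230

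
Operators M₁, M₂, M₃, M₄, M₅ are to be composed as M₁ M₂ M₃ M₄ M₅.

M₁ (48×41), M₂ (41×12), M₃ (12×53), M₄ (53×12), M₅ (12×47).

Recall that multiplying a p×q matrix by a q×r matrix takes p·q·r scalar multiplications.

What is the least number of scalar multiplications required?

Adjacent pairs: M₁M₂ = 48·41·12 = 23616; M₂M₃ = 41·12·53 = 26076; M₃M₄ = 12·53·12 = 7632; M₄M₅ = 53·12·47 = 29892.
Length 3: M₁..M₃: k=1: 0+26076+48·41·53=130380; k=2: 23616+0+48·12·53=54144 → min 54144 | M₂..M₄: k=2: 0+7632+41·12·12=13536; k=3: 26076+0+41·53·12=52152 → min 13536 | M₃..M₅: k=3: 0+29892+12·53·47=59784; k=4: 7632+0+12·12·47=14400 → min 14400.
Length 4: M₁..M₄: k=1: 0+13536+48·41·12=37152; k=2: 23616+7632+48·12·12=38160; k=3: 54144+0+48·53·12=84672 → min 37152 | M₂..M₅: k=2: 0+14400+41·12·47=37524; k=3: 26076+29892+41·53·47=158099; k=4: 13536+0+41·12·47=36660 → min 36660.
Length 5: M₁..M₅: k=1: 0+36660+48·41·47=129156; k=2: 23616+14400+48·12·47=65088; k=3: 54144+29892+48·53·47=203604; k=4: 37152+0+48·12·47=64224 → min 64224.
Optimal order: ((M₁ (M₂ (M₃ M₄))) M₅) with cost 64224.

64224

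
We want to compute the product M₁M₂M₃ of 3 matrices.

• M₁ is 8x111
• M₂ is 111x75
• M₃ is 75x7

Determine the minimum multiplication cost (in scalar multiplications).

64491

Order (M₁(M₂M₃)): (M₂M₃): 111×75 by 75×7 → 111×7, cost 111·75·7 = 58275; (M₁(M₂M₃)): 8×111 by 111×7 → 8×7, cost 8·111·7 = 6216; cumulative 64491. Total 64491.
Order ((M₁M₂)M₃): (M₁M₂): 8×111 by 111×75 → 8×75, cost 8·111·75 = 66600; ((M₁M₂)M₃): 8×75 by 75×7 → 8×7, cost 8·75·7 = 4200; cumulative 70800. Total 70800.
Minimum: 64491.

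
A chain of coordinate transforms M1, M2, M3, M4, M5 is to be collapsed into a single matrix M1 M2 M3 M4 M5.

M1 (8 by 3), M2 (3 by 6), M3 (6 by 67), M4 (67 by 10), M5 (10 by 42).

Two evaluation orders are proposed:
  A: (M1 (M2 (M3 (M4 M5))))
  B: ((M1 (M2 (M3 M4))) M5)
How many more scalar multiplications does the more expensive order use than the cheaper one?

Order A = (M1 (M2 (M3 (M4 M5)))): (M4 M5): 67×10 by 10×42 → 67×42, cost 67·10·42 = 28140; (M3 (M4 M5)): 6×67 by 67×42 → 6×42, cost 6·67·42 = 16884; cumulative 45024; (M2 (M3 (M4 M5))): 3×6 by 6×42 → 3×42, cost 3·6·42 = 756; cumulative 45780; (M1 (M2 (M3 (M4 M5)))): 8×3 by 3×42 → 8×42, cost 8·3·42 = 1008; cumulative 46788. Total 46788.
Order B = ((M1 (M2 (M3 M4))) M5): (M3 M4): 6×67 by 67×10 → 6×10, cost 6·67·10 = 4020; (M2 (M3 M4)): 3×6 by 6×10 → 3×10, cost 3·6·10 = 180; cumulative 4200; (M1 (M2 (M3 M4))): 8×3 by 3×10 → 8×10, cost 8·3·10 = 240; cumulative 4440; ((M1 (M2 (M3 M4))) M5): 8×10 by 10×42 → 8×42, cost 8·10·42 = 3360; cumulative 7800. Total 7800.
Difference: |46788 − 7800| = 38988.

38988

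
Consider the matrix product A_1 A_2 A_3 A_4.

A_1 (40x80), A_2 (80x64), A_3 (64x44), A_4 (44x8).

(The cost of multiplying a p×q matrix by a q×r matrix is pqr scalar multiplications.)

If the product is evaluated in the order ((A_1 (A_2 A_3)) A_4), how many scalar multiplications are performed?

380160

(A_2 A_3): 80×64 by 64×44 → 80×44, cost 80·64·44 = 225280
(A_1 (A_2 A_3)): 40×80 by 80×44 → 40×44, cost 40·80·44 = 140800; cumulative 366080
((A_1 (A_2 A_3)) A_4): 40×44 by 44×8 → 40×8, cost 40·44·8 = 14080; cumulative 380160
Total: 380160 scalar multiplications.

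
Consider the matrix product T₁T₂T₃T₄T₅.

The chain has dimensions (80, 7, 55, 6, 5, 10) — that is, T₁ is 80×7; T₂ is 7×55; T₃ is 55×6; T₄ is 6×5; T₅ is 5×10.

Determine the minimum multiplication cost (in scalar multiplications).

Adjacent pairs: T₁T₂ = 80·7·55 = 30800; T₂T₃ = 7·55·6 = 2310; T₃T₄ = 55·6·5 = 1650; T₄T₅ = 6·5·10 = 300.
Length 3: T₁..T₃: k=1: 0+2310+80·7·6=5670; k=2: 30800+0+80·55·6=57200 → min 5670 | T₂..T₄: k=2: 0+1650+7·55·5=3575; k=3: 2310+0+7·6·5=2520 → min 2520 | T₃..T₅: k=3: 0+300+55·6·10=3600; k=4: 1650+0+55·5·10=4400 → min 3600.
Length 4: T₁..T₄: k=1: 0+2520+80·7·5=5320; k=2: 30800+1650+80·55·5=54450; k=3: 5670+0+80·6·5=8070 → min 5320 | T₂..T₅: k=2: 0+3600+7·55·10=7450; k=3: 2310+300+7·6·10=3030; k=4: 2520+0+7·5·10=2870 → min 2870.
Length 5: T₁..T₅: k=1: 0+2870+80·7·10=8470; k=2: 30800+3600+80·55·10=78400; k=3: 5670+300+80·6·10=10770; k=4: 5320+0+80·5·10=9320 → min 8470.
Optimal order: (T₁(((T₂T₃)T₄)T₅)) with cost 8470.

8470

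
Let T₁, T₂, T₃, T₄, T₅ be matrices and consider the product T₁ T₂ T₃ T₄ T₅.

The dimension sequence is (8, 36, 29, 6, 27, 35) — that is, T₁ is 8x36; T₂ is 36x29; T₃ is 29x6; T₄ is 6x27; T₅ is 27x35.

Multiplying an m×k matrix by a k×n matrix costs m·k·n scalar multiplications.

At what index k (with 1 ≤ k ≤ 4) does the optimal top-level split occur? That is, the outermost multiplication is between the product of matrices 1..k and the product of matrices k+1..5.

3

Adjacent pairs: T₁T₂ = 8·36·29 = 8352; T₂T₃ = 36·29·6 = 6264; T₃T₄ = 29·6·27 = 4698; T₄T₅ = 6·27·35 = 5670.
Length 3: T₁..T₃: k=1: 0+6264+8·36·6=7992; k=2: 8352+0+8·29·6=9744 → min 7992 | T₂..T₄: k=2: 0+4698+36·29·27=32886; k=3: 6264+0+36·6·27=12096 → min 12096 | T₃..T₅: k=3: 0+5670+29·6·35=11760; k=4: 4698+0+29·27·35=32103 → min 11760.
Length 4: T₁..T₄: k=1: 0+12096+8·36·27=19872; k=2: 8352+4698+8·29·27=19314; k=3: 7992+0+8·6·27=9288 → min 9288 | T₂..T₅: k=2: 0+11760+36·29·35=48300; k=3: 6264+5670+36·6·35=19494; k=4: 12096+0+36·27·35=46116 → min 19494.
Top-level splits: k=1: (T₁..T₁)·(T₂..T₅) → 0+19494+8·36·35 = 29574; k=2: (T₁..T₂)·(T₃..T₅) → 8352+11760+8·29·35 = 28232; k=3: (T₁..T₃)·(T₄..T₅) → 7992+5670+8·6·35 = 15342; k=4: (T₁..T₄)·(T₅..T₅) → 9288+0+8·27·35 = 16848.
Best split is after T₃, i.e. k = 3.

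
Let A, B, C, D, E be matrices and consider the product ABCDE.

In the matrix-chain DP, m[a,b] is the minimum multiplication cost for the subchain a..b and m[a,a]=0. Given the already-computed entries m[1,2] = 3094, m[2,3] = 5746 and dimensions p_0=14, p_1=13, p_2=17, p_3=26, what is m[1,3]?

m[1,3] = min over k∈[1,2] of m[1,k]+m[k+1,3]+p_{0}·p_k·p_{3}.
k=1: 0 + 5746 + 14·13·26 = 10478; k=2: 3094 + 0 + 14·17·26 = 9282.
Minimum: 9282 at k=2.

9282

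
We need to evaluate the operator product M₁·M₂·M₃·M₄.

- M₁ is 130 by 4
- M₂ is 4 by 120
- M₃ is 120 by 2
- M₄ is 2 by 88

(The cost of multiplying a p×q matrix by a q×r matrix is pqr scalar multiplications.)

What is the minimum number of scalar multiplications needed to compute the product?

Adjacent pairs: M₁M₂ = 130·4·120 = 62400; M₂M₃ = 4·120·2 = 960; M₃M₄ = 120·2·88 = 21120.
Length 3: M₁..M₃: k=1: 0+960+130·4·2=2000; k=2: 62400+0+130·120·2=93600 → min 2000 | M₂..M₄: k=2: 0+21120+4·120·88=63360; k=3: 960+0+4·2·88=1664 → min 1664.
Length 4: M₁..M₄: k=1: 0+1664+130·4·88=47424; k=2: 62400+21120+130·120·88=1456320; k=3: 2000+0+130·2·88=24880 → min 24880.
Optimal order: ((M₁·(M₂·M₃))·M₄) with cost 24880.

24880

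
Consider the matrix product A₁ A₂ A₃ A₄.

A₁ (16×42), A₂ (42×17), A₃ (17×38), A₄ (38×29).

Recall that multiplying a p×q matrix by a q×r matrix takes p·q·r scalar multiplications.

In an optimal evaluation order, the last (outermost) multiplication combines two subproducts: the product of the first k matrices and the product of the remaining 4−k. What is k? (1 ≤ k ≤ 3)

Adjacent pairs: A₁A₂ = 16·42·17 = 11424; A₂A₃ = 42·17·38 = 27132; A₃A₄ = 17·38·29 = 18734.
Length 3: A₁..A₃: k=1: 0+27132+16·42·38=52668; k=2: 11424+0+16·17·38=21760 → min 21760 | A₂..A₄: k=2: 0+18734+42·17·29=39440; k=3: 27132+0+42·38·29=73416 → min 39440.
Top-level splits: k=1: (A₁..A₁)·(A₂..A₄) → 0+39440+16·42·29 = 58928; k=2: (A₁..A₂)·(A₃..A₄) → 11424+18734+16·17·29 = 38046; k=3: (A₁..A₃)·(A₄..A₄) → 21760+0+16·38·29 = 39392.
Best split is after A₂, i.e. k = 2.

2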